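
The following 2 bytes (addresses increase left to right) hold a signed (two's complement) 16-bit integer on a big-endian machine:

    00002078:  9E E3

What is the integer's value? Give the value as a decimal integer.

In big-endian order the high byte comes first in memory.
The bytes are already most-significant first: 0x9EE3.
Top bit is set, so as a signed 16-bit value this is 0x9EE3 − 2^16 = -24861.

-24861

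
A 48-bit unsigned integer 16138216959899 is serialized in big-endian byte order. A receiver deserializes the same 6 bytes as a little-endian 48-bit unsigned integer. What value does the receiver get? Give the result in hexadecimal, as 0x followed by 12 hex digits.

16138216959899 in 48-bit hexadecimal is 0x0EAD78B06F9B.
Stored big-endian, the bytes at ascending addresses are 0E AD 78 B0 6F 9B.
Read back as little-endian, the first byte is least significant, giving 0x9B6FB078AD0E.

0x9B6FB078AD0E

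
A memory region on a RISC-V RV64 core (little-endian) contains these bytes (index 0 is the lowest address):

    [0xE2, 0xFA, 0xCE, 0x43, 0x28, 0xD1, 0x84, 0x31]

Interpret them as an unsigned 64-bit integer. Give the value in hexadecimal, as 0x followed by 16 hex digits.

Little-endian: lowest address holds the least-significant byte.
Reassemble most-significant byte first: 31 84 D1 28 43 CE FA E2 → 0x3184D12843CEFAE2.

0x3184D12843CEFAE2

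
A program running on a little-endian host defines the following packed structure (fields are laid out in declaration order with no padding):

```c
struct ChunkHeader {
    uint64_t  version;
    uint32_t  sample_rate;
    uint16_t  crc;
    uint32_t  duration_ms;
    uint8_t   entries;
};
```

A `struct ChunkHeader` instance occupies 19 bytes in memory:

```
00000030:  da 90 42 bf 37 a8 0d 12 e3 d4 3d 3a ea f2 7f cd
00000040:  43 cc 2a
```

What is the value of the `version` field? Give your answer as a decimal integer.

1300880824765419738

`version` is the first field, at byte offset 0, occupying 8 bytes.
Bytes at offsets 0..7: DA 90 42 BF 37 A8 0D 12.
In little-endian order the low byte comes first in memory.
Reassemble most-significant byte first: 12 0D A8 37 BF 42 90 DA → 0x120DA837BF4290DA.
0x120DA837BF4290DA = 1300880824765419738.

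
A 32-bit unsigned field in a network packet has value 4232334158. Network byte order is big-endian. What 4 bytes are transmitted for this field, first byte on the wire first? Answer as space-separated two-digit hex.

4232334158 in hexadecimal, padded to 32 bits, is 0xFC444B4E.
Split into bytes (most-significant first): FC 44 4B 4E.
Big-endian: lowest address holds the most-significant byte.
So the memory order matches the most-significant-first order: FC 44 4B 4E.

FC 44 4B 4E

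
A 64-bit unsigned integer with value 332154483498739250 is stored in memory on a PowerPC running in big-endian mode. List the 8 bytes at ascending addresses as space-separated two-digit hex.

04 9C 0C BE 2F 7E E6 32

332154483498739250 in hexadecimal, padded to 64 bits, is 0x049C0CBE2F7EE632.
Split into bytes (most-significant first): 04 9C 0C BE 2F 7E E6 32.
Big-endian: lowest address holds the most-significant byte.
So the memory order matches the most-significant-first order: 04 9C 0C BE 2F 7E E6 32.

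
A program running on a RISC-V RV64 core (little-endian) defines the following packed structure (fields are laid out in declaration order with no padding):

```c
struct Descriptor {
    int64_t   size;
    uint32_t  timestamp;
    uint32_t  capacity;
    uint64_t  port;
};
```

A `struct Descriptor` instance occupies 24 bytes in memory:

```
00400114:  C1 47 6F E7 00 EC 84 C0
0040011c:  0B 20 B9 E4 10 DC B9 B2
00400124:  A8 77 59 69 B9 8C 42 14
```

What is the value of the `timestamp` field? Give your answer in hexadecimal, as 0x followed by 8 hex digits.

`timestamp` follows `size` (8 bytes), so it starts at byte offset 8 and occupies 4 bytes.
Bytes at offsets 8..11: 0B 20 B9 E4.
In little-endian order the low byte comes first in memory.
Reassemble most-significant byte first: E4 B9 20 0B → 0xE4B9200B.

0xE4B9200B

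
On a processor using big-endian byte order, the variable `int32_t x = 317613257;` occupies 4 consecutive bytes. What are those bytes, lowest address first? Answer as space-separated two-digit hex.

12 EE 64 C9

317613257 in hexadecimal, padded to 32 bits, is 0x12EE64C9.
Split into bytes (most-significant first): 12 EE 64 C9.
Big-endian: lowest address holds the most-significant byte.
So the memory order matches the most-significant-first order: 12 EE 64 C9.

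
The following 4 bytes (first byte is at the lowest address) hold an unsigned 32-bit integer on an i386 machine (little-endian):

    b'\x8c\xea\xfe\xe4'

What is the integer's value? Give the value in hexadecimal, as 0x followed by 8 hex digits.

0xE4FEEA8C

Little-endian: lowest address holds the least-significant byte.
Reassemble most-significant byte first: E4 FE EA 8C → 0xE4FEEA8C.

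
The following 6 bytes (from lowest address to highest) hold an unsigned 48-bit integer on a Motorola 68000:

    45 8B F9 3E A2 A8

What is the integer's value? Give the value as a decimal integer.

Big-endian stores the most-significant byte at the lowest address.
The bytes are already most-significant first: 0x458BF93EA2A8.
0x458BF93EA2A8 = 76467484402344.

76467484402344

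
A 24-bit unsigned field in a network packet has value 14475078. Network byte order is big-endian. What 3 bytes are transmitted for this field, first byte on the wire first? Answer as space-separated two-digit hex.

14475078 in hexadecimal, padded to 24 bits, is 0xDCDF46.
Split into bytes (most-significant first): DC DF 46.
Big-endian: lowest address holds the most-significant byte.
So the memory order matches the most-significant-first order: DC DF 46.

DC DF 46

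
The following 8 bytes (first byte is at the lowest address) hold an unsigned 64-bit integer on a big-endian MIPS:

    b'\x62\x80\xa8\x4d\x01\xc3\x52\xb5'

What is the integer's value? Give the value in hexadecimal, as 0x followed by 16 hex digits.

Big-endian stores the most-significant byte at the lowest address.
The bytes are already most-significant first: 0x6280A84D01C352B5.

0x6280A84D01C352B5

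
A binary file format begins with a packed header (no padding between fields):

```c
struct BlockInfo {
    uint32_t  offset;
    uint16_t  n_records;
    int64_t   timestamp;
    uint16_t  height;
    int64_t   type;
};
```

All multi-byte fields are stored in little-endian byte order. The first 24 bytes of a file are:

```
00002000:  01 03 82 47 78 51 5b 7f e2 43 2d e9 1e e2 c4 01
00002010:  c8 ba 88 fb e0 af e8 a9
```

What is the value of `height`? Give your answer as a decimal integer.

452

`height` follows `offset` (4 B), `n_records` (2 B), `timestamp` (8 B), so it starts at offset 4 + 2 + 8 = 14 and occupies 2 bytes.
Bytes at offsets 14..15: C4 01.
Little-endian: lowest address holds the least-significant byte.
Reassemble most-significant byte first: 01 C4 → 0x01C4.
0x01C4 = 452.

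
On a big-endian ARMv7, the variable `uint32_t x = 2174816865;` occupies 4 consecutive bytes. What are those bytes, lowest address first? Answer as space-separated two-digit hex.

81 A1 12 61

2174816865 in hexadecimal, padded to 32 bits, is 0x81A11261.
Split into bytes (most-significant first): 81 A1 12 61.
In big-endian order the high byte comes first in memory.
So the memory order matches the most-significant-first order: 81 A1 12 61.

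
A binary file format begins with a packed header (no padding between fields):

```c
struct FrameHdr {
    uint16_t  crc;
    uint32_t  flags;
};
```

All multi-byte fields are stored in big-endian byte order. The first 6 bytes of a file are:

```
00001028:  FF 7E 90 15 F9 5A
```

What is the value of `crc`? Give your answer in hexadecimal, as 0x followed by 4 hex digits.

0xFF7E

`crc` is the first field, at byte offset 0, occupying 2 bytes.
Bytes at offsets 0..1: FF 7E.
Big-endian: lowest address holds the most-significant byte.
The bytes are already most-significant first: 0xFF7E.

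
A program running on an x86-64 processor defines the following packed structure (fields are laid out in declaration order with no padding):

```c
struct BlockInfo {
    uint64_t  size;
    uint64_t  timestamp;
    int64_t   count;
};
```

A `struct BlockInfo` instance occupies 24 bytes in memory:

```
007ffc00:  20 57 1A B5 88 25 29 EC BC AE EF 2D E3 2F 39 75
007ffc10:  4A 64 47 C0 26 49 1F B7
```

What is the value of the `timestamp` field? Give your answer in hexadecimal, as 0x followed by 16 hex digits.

0x75392FE32DEFAEBC

`timestamp` follows `size` (8 bytes), so it starts at byte offset 8 and occupies 8 bytes.
Bytes at offsets 8..15: BC AE EF 2D E3 2F 39 75.
In little-endian order the low byte comes first in memory.
Reassemble most-significant byte first: 75 39 2F E3 2D EF AE BC → 0x75392FE32DEFAEBC.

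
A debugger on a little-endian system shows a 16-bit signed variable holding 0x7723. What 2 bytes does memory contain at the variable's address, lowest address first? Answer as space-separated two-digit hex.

23 77

Split into bytes (most-significant first): 77 23.
Little-endian: lowest address holds the least-significant byte.
So at ascending addresses the bytes are 23 77.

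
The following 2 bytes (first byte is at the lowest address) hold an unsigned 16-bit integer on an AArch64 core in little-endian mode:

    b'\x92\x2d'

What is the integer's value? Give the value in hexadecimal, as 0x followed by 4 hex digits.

In little-endian order the low byte comes first in memory.
Reassemble most-significant byte first: 2D 92 → 0x2D92.

0x2D92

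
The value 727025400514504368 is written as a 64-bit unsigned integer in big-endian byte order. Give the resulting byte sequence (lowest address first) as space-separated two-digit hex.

0A 16 E9 BF F4 5A 66 B0

727025400514504368 in hexadecimal, padded to 64 bits, is 0x0A16E9BFF45A66B0.
Split into bytes (most-significant first): 0A 16 E9 BF F4 5A 66 B0.
In big-endian order the high byte comes first in memory.
So the memory order matches the most-significant-first order: 0A 16 E9 BF F4 5A 66 B0.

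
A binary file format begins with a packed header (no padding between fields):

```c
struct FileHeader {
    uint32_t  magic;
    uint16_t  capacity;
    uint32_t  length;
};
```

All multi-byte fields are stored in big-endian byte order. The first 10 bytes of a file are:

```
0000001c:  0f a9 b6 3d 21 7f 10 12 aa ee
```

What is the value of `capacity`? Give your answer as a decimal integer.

8575

`capacity` follows `magic` (4 bytes), so it starts at byte offset 4 and occupies 2 bytes.
Bytes at offsets 4..5: 21 7F.
Big-endian stores the most-significant byte at the lowest address.
The bytes are already most-significant first: 0x217F.
0x217F = 8575.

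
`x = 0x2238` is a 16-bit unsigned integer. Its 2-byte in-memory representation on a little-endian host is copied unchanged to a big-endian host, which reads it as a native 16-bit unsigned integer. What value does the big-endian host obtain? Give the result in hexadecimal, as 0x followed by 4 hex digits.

0x3822

Stored little-endian, the bytes at ascending addresses are 38 22.
Read back as big-endian, the last byte is least significant, giving 0x3822.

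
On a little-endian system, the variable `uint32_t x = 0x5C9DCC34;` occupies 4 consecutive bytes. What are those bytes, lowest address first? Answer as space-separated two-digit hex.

Split into bytes (most-significant first): 5C 9D CC 34.
In little-endian order the low byte comes first in memory.
So at ascending addresses the bytes are 34 CC 9D 5C.

34 CC 9D 5C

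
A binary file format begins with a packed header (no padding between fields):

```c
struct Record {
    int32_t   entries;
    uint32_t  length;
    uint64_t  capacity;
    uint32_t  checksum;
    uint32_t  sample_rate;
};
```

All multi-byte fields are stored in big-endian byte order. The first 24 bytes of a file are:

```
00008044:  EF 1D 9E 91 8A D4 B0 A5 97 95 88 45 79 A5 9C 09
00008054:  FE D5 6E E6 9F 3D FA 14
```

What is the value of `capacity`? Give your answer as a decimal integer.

10922786303232023561

`capacity` follows `entries` (4 B), `length` (4 B), so it starts at offset 4 + 4 = 8 and occupies 8 bytes.
Bytes at offsets 8..15: 97 95 88 45 79 A5 9C 09.
Big-endian: lowest address holds the most-significant byte.
The bytes are already most-significant first: 0x9795884579A59C09.
0x9795884579A59C09 = 10922786303232023561.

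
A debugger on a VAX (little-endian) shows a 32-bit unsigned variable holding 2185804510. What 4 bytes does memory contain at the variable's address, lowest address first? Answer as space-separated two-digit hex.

2185804510 in hexadecimal, padded to 32 bits, is 0x8248BADE.
Split into bytes (most-significant first): 82 48 BA DE.
Little-endian stores the least-significant byte at the lowest address.
So at ascending addresses the bytes are DE BA 48 82.

DE BA 48 82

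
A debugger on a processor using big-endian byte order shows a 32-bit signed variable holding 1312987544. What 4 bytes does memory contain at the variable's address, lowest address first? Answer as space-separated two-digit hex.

4E 42 99 98

1312987544 in hexadecimal, padded to 32 bits, is 0x4E429998.
Split into bytes (most-significant first): 4E 42 99 98.
In big-endian order the high byte comes first in memory.
So the memory order matches the most-significant-first order: 4E 42 99 98.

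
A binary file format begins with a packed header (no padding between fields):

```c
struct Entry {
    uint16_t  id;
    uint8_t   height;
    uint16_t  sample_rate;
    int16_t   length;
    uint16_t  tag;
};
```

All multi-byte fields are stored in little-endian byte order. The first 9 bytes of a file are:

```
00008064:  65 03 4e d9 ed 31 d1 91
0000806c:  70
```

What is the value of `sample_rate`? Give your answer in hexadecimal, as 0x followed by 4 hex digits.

`sample_rate` follows `id` (2 B), `height` (1 B), so it starts at offset 2 + 1 = 3 and occupies 2 bytes.
Bytes at offsets 3..4: D9 ED.
Little-endian stores the least-significant byte at the lowest address.
Reassemble most-significant byte first: ED D9 → 0xEDD9.

0xEDD9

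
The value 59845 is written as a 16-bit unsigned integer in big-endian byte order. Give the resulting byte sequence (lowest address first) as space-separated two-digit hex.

E9 C5

59845 in hexadecimal, padded to 16 bits, is 0xE9C5.
Split into bytes (most-significant first): E9 C5.
Big-endian: lowest address holds the most-significant byte.
So the memory order matches the most-significant-first order: E9 C5.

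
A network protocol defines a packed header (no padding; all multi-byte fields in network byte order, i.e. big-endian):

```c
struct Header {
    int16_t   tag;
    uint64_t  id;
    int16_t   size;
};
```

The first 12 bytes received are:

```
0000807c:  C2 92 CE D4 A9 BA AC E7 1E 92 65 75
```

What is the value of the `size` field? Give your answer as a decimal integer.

`size` follows `tag` (2 B), `id` (8 B), so it starts at offset 2 + 8 = 10 and occupies 2 bytes.
Bytes at offsets 10..11: 65 75.
Big-endian stores the most-significant byte at the lowest address.
The bytes are already most-significant first: 0x6575.
0x6575 = 25973.

25973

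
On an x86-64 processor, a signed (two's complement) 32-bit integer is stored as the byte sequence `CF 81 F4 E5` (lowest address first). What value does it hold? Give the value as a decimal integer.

In little-endian order the low byte comes first in memory.
Reassemble most-significant byte first: E5 F4 81 CF → 0xE5F481CF.
Top bit is set, so as a signed 32-bit value this is 0xE5F481CF − 2^32 = -436960817.

-436960817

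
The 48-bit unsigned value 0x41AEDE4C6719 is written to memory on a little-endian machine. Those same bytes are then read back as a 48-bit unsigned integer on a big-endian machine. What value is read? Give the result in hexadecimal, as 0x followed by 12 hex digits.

Stored little-endian, the bytes at ascending addresses are 19 67 4C DE AE 41.
Read back as big-endian, the last byte is least significant, giving 0x19674CDEAE41.

0x19674CDEAE41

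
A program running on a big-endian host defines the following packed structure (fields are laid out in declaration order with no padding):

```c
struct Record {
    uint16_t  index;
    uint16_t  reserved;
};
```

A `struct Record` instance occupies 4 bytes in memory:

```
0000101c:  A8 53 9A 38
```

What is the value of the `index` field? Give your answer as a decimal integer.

43091

`index` is the first field, at byte offset 0, occupying 2 bytes.
Bytes at offsets 0..1: A8 53.
In big-endian order the high byte comes first in memory.
The bytes are already most-significant first: 0xA853.
0xA853 = 43091.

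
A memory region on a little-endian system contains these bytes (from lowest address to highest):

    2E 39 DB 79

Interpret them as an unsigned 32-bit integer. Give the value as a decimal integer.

2044410158

In little-endian order the low byte comes first in memory.
Reassemble most-significant byte first: 79 DB 39 2E → 0x79DB392E.
0x79DB392E = 2044410158.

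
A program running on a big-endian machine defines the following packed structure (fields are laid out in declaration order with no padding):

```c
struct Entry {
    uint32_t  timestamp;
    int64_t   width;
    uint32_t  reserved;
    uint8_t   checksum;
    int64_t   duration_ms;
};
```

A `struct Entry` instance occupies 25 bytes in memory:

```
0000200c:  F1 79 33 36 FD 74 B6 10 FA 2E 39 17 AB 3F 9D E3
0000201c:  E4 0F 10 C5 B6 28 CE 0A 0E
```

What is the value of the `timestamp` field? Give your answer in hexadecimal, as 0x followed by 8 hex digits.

`timestamp` is the first field, at byte offset 0, occupying 4 bytes.
Bytes at offsets 0..3: F1 79 33 36.
Big-endian: lowest address holds the most-significant byte.
The bytes are already most-significant first: 0xF1793336.

0xF1793336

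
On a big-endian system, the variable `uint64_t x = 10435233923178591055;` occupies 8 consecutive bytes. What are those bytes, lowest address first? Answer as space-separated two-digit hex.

10435233923178591055 in hexadecimal, padded to 64 bits, is 0x90D165F7032A734F.
Split into bytes (most-significant first): 90 D1 65 F7 03 2A 73 4F.
Big-endian: lowest address holds the most-significant byte.
So the memory order matches the most-significant-first order: 90 D1 65 F7 03 2A 73 4F.

90 D1 65 F7 03 2A 73 4F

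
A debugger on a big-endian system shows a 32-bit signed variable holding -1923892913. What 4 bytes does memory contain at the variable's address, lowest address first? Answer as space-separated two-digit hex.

Two's complement of -1923892913 in 32 bits: 1923892913 = 0x72AC46B1; invert → 0x8D53B94E; add 1 → 0x8D53B94F.
Split into bytes (most-significant first): 8D 53 B9 4F.
Big-endian stores the most-significant byte at the lowest address.
So the memory order matches the most-significant-first order: 8D 53 B9 4F.

8D 53 B9 4F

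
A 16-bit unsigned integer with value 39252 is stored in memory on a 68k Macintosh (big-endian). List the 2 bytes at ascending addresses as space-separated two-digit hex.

99 54

39252 in hexadecimal, padded to 16 bits, is 0x9954.
Split into bytes (most-significant first): 99 54.
Big-endian stores the most-significant byte at the lowest address.
So the memory order matches the most-significant-first order: 99 54.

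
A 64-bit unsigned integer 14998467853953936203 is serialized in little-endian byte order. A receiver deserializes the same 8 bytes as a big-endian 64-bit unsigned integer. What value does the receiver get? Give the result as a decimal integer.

14998467853953936203 in 64-bit hexadecimal is 0xD025430C420A2B4B.
Stored little-endian, the bytes at ascending addresses are 4B 2B 0A 42 0C 43 25 D0.
Read back as big-endian, the last byte is least significant, giving 0x4B2B0A420C4325D0.
0x4B2B0A420C4325D0 = 5416434255632999888.

5416434255632999888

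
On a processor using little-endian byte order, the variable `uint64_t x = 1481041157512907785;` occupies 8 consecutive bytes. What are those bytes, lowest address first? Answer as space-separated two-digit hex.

1481041157512907785 in hexadecimal, padded to 64 bits, is 0x148DB715FB4A4C09.
Split into bytes (most-significant first): 14 8D B7 15 FB 4A 4C 09.
Little-endian stores the least-significant byte at the lowest address.
So at ascending addresses the bytes are 09 4C 4A FB 15 B7 8D 14.

09 4C 4A FB 15 B7 8D 14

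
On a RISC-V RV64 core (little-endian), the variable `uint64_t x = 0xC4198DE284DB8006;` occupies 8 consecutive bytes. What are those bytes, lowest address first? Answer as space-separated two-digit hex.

06 80 DB 84 E2 8D 19 C4

Split into bytes (most-significant first): C4 19 8D E2 84 DB 80 06.
Little-endian: lowest address holds the least-significant byte.
So at ascending addresses the bytes are 06 80 DB 84 E2 8D 19 C4.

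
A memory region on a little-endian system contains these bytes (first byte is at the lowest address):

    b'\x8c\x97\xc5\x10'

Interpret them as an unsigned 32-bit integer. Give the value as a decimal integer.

281384844

Little-endian stores the least-significant byte at the lowest address.
Reassemble most-significant byte first: 10 C5 97 8C → 0x10C5978C.
0x10C5978C = 281384844.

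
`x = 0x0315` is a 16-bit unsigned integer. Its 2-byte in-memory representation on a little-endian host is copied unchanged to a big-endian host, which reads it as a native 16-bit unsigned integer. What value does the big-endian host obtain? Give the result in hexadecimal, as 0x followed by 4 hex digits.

0x1503

Stored little-endian, the bytes at ascending addresses are 15 03.
Read back as big-endian, the last byte is least significant, giving 0x1503.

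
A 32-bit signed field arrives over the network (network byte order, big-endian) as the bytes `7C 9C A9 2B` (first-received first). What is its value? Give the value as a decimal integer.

2090641707

Big-endian stores the most-significant byte at the lowest address.
The bytes are already most-significant first: 0x7C9CA92B.
0x7C9CA92B = 2090641707.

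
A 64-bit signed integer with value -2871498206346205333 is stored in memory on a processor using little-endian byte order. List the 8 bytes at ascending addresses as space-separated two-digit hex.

6B 27 90 5D 98 63 26 D8

Two's complement of -2871498206346205333 in 64 bits: 2871498206346205333 = 0x27D99C67A26FD895; invert → 0xD82663985D90276A; add 1 → 0xD82663985D90276B.
Split into bytes (most-significant first): D8 26 63 98 5D 90 27 6B.
Little-endian stores the least-significant byte at the lowest address.
So at ascending addresses the bytes are 6B 27 90 5D 98 63 26 D8.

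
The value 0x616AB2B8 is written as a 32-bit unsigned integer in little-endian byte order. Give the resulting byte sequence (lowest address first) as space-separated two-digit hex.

B8 B2 6A 61

Split into bytes (most-significant first): 61 6A B2 B8.
In little-endian order the low byte comes first in memory.
So at ascending addresses the bytes are B8 B2 6A 61.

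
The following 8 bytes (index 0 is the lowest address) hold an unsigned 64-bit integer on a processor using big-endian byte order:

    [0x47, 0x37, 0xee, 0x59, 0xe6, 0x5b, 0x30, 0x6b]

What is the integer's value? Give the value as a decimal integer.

5131832370296205419

In big-endian order the high byte comes first in memory.
The bytes are already most-significant first: 0x4737EE59E65B306B.
0x4737EE59E65B306B = 5131832370296205419.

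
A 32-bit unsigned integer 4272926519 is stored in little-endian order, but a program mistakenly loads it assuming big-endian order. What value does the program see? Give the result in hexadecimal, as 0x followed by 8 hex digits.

0x37AFAFFE

4272926519 in 32-bit hexadecimal is 0xFEAFAF37.
Stored little-endian, the bytes at ascending addresses are 37 AF AF FE.
Read back as big-endian, the last byte is least significant, giving 0x37AFAFFE.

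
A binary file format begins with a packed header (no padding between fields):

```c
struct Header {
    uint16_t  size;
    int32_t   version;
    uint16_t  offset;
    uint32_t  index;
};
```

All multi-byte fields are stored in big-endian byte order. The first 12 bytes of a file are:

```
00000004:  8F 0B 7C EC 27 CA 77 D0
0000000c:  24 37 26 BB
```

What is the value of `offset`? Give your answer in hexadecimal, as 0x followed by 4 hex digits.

`offset` follows `size` (2 B), `version` (4 B), so it starts at offset 2 + 4 = 6 and occupies 2 bytes.
Bytes at offsets 6..7: 77 D0.
In big-endian order the high byte comes first in memory.
The bytes are already most-significant first: 0x77D0.

0x77D0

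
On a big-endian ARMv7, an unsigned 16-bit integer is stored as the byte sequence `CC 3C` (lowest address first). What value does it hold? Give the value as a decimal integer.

Big-endian stores the most-significant byte at the lowest address.
The bytes are already most-significant first: 0xCC3C.
0xCC3C = 52284.

52284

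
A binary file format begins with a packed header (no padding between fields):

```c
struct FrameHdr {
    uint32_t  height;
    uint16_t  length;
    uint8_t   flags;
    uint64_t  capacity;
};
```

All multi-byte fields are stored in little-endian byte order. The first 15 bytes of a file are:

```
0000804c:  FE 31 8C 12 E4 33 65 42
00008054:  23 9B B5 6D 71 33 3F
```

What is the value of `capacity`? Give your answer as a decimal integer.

`capacity` follows `height` (4 B), `length` (2 B), `flags` (1 B), so it starts at offset 4 + 2 + 1 = 7 and occupies 8 bytes.
Bytes at offsets 7..14: 42 23 9B B5 6D 71 33 3F.
Little-endian stores the least-significant byte at the lowest address.
Reassemble most-significant byte first: 3F 33 71 6D B5 9B 23 42 → 0x3F33716DB59B2342.
0x3F33716DB59B2342 = 4554108364213920578.

4554108364213920578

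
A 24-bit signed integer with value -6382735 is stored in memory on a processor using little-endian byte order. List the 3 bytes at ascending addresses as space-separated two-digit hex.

71 9B 9E

Two's complement of -6382735 in 24 bits: 6382735 = 0x61648F; invert → 0x9E9B70; add 1 → 0x9E9B71.
Split into bytes (most-significant first): 9E 9B 71.
In little-endian order the low byte comes first in memory.
So at ascending addresses the bytes are 71 9B 9E.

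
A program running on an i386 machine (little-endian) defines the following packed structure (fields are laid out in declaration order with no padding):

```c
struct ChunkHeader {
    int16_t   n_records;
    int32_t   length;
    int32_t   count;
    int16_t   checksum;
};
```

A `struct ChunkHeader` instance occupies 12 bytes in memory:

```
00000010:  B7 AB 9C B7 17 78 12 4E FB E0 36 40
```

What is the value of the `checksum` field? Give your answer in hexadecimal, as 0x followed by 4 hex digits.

0x4036

`checksum` follows `n_records` (2 B), `length` (4 B), `count` (4 B), so it starts at offset 2 + 4 + 4 = 10 and occupies 2 bytes.
Bytes at offsets 10..11: 36 40.
In little-endian order the low byte comes first in memory.
Reassemble most-significant byte first: 40 36 → 0x4036.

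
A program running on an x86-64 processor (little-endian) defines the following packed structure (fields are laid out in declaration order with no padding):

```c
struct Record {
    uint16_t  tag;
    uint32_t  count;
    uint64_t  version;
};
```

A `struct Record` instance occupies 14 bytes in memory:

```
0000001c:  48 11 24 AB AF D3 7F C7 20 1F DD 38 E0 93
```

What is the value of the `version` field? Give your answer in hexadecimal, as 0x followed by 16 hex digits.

0x93E038DD1F20C77F

`version` follows `tag` (2 B), `count` (4 B), so it starts at offset 2 + 4 = 6 and occupies 8 bytes.
Bytes at offsets 6..13: 7F C7 20 1F DD 38 E0 93.
Little-endian stores the least-significant byte at the lowest address.
Reassemble most-significant byte first: 93 E0 38 DD 1F 20 C7 7F → 0x93E038DD1F20C77F.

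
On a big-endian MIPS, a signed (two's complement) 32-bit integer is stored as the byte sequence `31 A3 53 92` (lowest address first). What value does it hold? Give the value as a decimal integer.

832787346

In big-endian order the high byte comes first in memory.
The bytes are already most-significant first: 0x31A35392.
0x31A35392 = 832787346.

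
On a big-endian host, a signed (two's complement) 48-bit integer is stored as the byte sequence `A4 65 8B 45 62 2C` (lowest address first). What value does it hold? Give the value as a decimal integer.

In big-endian order the high byte comes first in memory.
The bytes are already most-significant first: 0xA4658B45622C.
Top bit is set, so as a signed 48-bit value this is 0xA4658B45622C − 2^48 = -100718941478356.

-100718941478356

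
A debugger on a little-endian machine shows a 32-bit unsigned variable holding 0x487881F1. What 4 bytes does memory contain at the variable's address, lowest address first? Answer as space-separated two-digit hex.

Split into bytes (most-significant first): 48 78 81 F1.
In little-endian order the low byte comes first in memory.
So at ascending addresses the bytes are F1 81 78 48.

F1 81 78 48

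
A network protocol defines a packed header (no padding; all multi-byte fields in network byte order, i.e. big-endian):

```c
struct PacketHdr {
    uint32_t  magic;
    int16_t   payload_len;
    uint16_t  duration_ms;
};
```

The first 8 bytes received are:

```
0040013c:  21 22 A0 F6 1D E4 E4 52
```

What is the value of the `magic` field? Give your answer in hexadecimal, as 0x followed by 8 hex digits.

`magic` is the first field, at byte offset 0, occupying 4 bytes.
Bytes at offsets 0..3: 21 22 A0 F6.
In big-endian order the high byte comes first in memory.
The bytes are already most-significant first: 0x2122A0F6.

0x2122A0F6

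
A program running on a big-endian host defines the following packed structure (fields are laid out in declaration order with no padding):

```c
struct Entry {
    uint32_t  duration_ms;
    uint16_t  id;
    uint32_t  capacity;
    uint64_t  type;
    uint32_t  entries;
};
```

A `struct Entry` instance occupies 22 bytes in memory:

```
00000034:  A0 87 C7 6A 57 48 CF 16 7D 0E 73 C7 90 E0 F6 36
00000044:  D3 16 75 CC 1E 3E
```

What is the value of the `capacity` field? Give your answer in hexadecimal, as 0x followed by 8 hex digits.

`capacity` follows `duration_ms` (4 B), `id` (2 B), so it starts at offset 4 + 2 = 6 and occupies 4 bytes.
Bytes at offsets 6..9: CF 16 7D 0E.
Big-endian: lowest address holds the most-significant byte.
The bytes are already most-significant first: 0xCF167D0E.

0xCF167D0E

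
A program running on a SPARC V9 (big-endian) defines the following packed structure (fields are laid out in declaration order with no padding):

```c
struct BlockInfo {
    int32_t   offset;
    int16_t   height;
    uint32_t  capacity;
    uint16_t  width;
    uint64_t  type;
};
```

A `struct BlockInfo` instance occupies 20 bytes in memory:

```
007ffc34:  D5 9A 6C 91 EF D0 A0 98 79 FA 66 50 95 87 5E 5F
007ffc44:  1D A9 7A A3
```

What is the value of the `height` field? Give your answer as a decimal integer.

`height` follows `offset` (4 bytes), so it starts at byte offset 4 and occupies 2 bytes.
Bytes at offsets 4..5: EF D0.
In big-endian order the high byte comes first in memory.
The bytes are already most-significant first: 0xEFD0.
Top bit is set, so as a signed 16-bit value this is 0xEFD0 − 2^16 = -4144.

-4144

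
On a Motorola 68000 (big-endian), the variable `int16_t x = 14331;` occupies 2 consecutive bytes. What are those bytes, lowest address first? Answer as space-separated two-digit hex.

14331 in hexadecimal, padded to 16 bits, is 0x37FB.
Split into bytes (most-significant first): 37 FB.
Big-endian stores the most-significant byte at the lowest address.
So the memory order matches the most-significant-first order: 37 FB.

37 FB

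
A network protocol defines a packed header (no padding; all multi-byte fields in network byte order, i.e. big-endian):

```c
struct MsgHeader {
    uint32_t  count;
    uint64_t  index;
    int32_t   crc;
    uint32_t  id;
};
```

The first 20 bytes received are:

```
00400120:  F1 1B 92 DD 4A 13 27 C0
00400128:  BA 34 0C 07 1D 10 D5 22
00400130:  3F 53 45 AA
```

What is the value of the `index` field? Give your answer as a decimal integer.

`index` follows `count` (4 bytes), so it starts at byte offset 4 and occupies 8 bytes.
Bytes at offsets 4..11: 4A 13 27 C0 BA 34 0C 07.
Big-endian stores the most-significant byte at the lowest address.
The bytes are already most-significant first: 0x4A1327C0BA340C07.
0x4A1327C0BA340C07 = 5337653692075346951.

5337653692075346951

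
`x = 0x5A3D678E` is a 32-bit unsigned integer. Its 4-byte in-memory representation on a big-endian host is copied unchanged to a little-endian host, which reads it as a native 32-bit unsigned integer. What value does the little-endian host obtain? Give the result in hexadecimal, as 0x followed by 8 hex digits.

Stored big-endian, the bytes at ascending addresses are 5A 3D 67 8E.
Read back as little-endian, the first byte is least significant, giving 0x8E673D5A.

0x8E673D5A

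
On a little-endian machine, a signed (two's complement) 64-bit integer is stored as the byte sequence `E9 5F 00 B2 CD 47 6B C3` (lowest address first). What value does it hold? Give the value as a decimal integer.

In little-endian order the low byte comes first in memory.
Reassemble most-significant byte first: C3 6B 47 CD B2 00 5F E9 → 0xC36B47CDB2005FE9.
Top bit is set, so as a signed 64-bit value this is 0xC36B47CDB2005FE9 − 2^64 = -4365316465025327127.

-4365316465025327127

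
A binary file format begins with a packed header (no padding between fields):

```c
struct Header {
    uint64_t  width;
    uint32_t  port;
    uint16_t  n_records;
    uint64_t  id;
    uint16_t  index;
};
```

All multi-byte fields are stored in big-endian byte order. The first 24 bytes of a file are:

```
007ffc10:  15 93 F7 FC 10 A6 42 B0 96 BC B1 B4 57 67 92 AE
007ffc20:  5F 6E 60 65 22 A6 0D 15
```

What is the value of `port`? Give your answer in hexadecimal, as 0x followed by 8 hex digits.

0x96BCB1B4

`port` follows `width` (8 bytes), so it starts at byte offset 8 and occupies 4 bytes.
Bytes at offsets 8..11: 96 BC B1 B4.
In big-endian order the high byte comes first in memory.
The bytes are already most-significant first: 0x96BCB1B4.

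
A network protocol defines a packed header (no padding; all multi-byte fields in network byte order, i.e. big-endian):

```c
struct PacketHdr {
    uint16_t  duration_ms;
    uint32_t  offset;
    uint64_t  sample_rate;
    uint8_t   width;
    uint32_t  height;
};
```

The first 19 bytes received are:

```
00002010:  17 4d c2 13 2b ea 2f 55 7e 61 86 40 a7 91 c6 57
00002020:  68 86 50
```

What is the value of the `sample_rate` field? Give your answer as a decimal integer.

`sample_rate` follows `duration_ms` (2 B), `offset` (4 B), so it starts at offset 2 + 4 = 6 and occupies 8 bytes.
Bytes at offsets 6..13: 2F 55 7E 61 86 40 A7 91.
In big-endian order the high byte comes first in memory.
The bytes are already most-significant first: 0x2F557E618640A791.
0x2F557E618640A791 = 3410771250132330385.

3410771250132330385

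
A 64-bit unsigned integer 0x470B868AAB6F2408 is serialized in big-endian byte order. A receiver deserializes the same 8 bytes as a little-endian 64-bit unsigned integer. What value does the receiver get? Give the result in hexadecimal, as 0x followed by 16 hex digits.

0x08246FAB8A860B47

Stored big-endian, the bytes at ascending addresses are 47 0B 86 8A AB 6F 24 08.
Read back as little-endian, the first byte is least significant, giving 0x08246FAB8A860B47.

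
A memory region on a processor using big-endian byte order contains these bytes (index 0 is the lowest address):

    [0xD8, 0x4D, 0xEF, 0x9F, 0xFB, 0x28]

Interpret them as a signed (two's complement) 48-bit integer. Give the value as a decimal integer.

-43645732390104

Big-endian stores the most-significant byte at the lowest address.
The bytes are already most-significant first: 0xD84DEF9FFB28.
Top bit is set, so as a signed 48-bit value this is 0xD84DEF9FFB28 − 2^48 = -43645732390104.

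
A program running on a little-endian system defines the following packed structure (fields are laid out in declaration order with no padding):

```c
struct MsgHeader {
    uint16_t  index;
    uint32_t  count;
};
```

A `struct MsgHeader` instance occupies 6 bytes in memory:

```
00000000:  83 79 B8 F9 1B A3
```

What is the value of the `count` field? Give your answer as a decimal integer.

`count` follows `index` (2 bytes), so it starts at byte offset 2 and occupies 4 bytes.
Bytes at offsets 2..5: B8 F9 1B A3.
Little-endian: lowest address holds the least-significant byte.
Reassemble most-significant byte first: A3 1B F9 B8 → 0xA31BF9B8.
0xA31BF9B8 = 2736519608.

2736519608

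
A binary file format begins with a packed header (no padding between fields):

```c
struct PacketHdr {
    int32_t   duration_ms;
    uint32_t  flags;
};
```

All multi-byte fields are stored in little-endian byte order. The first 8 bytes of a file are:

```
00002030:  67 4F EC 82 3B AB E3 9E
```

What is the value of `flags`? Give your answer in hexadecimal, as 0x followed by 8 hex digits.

`flags` follows `duration_ms` (4 bytes), so it starts at byte offset 4 and occupies 4 bytes.
Bytes at offsets 4..7: 3B AB E3 9E.
In little-endian order the low byte comes first in memory.
Reassemble most-significant byte first: 9E E3 AB 3B → 0x9EE3AB3B.

0x9EE3AB3B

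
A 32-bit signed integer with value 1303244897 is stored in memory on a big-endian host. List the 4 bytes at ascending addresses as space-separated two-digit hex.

1303244897 in hexadecimal, padded to 32 bits, is 0x4DADF061.
Split into bytes (most-significant first): 4D AD F0 61.
In big-endian order the high byte comes first in memory.
So the memory order matches the most-significant-first order: 4D AD F0 61.

4D AD F0 61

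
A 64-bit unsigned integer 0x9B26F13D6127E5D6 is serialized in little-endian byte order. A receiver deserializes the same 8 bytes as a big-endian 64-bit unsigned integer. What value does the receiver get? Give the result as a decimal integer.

Stored little-endian, the bytes at ascending addresses are D6 E5 27 61 3D F1 26 9B.
Read back as big-endian, the last byte is least significant, giving 0xD6E527613DF1269B.
0xD6E527613DF1269B = 15484826192387843739.

15484826192387843739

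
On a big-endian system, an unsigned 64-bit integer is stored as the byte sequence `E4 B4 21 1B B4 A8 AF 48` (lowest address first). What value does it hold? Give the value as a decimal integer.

16479833339334274888

Big-endian stores the most-significant byte at the lowest address.
The bytes are already most-significant first: 0xE4B4211BB4A8AF48.
0xE4B4211BB4A8AF48 = 16479833339334274888.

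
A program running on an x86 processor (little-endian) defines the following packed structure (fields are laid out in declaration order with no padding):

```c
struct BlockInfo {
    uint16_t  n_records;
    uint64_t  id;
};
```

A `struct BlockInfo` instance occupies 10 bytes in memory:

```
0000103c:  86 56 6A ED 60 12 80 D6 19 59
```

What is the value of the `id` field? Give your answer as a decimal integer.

`id` follows `n_records` (2 bytes), so it starts at byte offset 2 and occupies 8 bytes.
Bytes at offsets 2..9: 6A ED 60 12 80 D6 19 59.
In little-endian order the low byte comes first in memory.
Reassemble most-significant byte first: 59 19 D6 80 12 60 ED 6A → 0x5919D6801260ED6A.
0x5919D6801260ED6A = 6420398589345852778.

6420398589345852778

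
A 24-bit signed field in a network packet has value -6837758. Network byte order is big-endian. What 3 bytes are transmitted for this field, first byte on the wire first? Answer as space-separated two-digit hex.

97 AA 02

Two's complement of -6837758 in 24 bits: 6837758 = 0x6855FE; invert → 0x97AA01; add 1 → 0x97AA02.
Split into bytes (most-significant first): 97 AA 02.
Big-endian stores the most-significant byte at the lowest address.
So the memory order matches the most-significant-first order: 97 AA 02.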